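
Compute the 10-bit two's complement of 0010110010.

Original: 0010110010
Step 1 - Invert all bits: 1101001101
Step 2 - Add 1: 1101001110
Verification: 0010110010 + 1101001110 = 10000000000; discarding the end carry (carry out of the top bit) leaves the 10-bit value 0000000000, as required for x + (-x)



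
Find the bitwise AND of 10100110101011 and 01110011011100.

AND: 1 only when both bits are 1
  10100110101011
& 01110011011100
----------------
  00100010001000
Decimal: 10667 & 7388 = 2184



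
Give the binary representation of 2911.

Using repeated division by 2:
2911 ÷ 2 = 1455 remainder 1
1455 ÷ 2 = 727 remainder 1
727 ÷ 2 = 363 remainder 1
363 ÷ 2 = 181 remainder 1
181 ÷ 2 = 90 remainder 1
90 ÷ 2 = 45 remainder 0
45 ÷ 2 = 22 remainder 1
22 ÷ 2 = 11 remainder 0
11 ÷ 2 = 5 remainder 1
5 ÷ 2 = 2 remainder 1
2 ÷ 2 = 1 remainder 0
1 ÷ 2 = 0 remainder 1
Reading remainders bottom to top: 101101011111



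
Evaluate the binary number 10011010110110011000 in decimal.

Sum of powers of 2 for each 1-bit:
2^3 + 2^4 + 2^7 + 2^8 + 2^10 + 2^11 + 2^13 + 2^15 + 2^16 + 2^19
= 8 + 16 + 128 + 256 + 1024 + 2048 + 8192 + 32768 + 65536 + 524288
= 634264



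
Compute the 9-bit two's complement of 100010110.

Original (sign bit 1, negative): 100010110
Step 1 - Invert all bits: 011101001
Step 2 - Add 1: 011101010
Verification: 100010110 + 011101010 = 1000000000; discarding the end carry (carry out of the top bit) leaves the 9-bit value 000000000, as required for x + (-x)



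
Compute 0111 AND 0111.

AND: 1 only when both bits are 1
  0111
& 0111
------
  0111
Decimal: 7 & 7 = 7



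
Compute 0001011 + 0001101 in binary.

Add column by column from the right: bit + bit + carry-in; write the sum mod 2, carry 1 when the sum is 2 or 3.
carry:  0011110
        0001011
+       0001101
---------------
       00011000
(the carry out of the leftmost column, 0, becomes the leading bit)
Decimal check:
  0001011 = 8 + 2 + 1 = 11
  0001101 = 8 + 4 + 1 = 13
  11 + 13 = 24, and 00011000 = 16 + 8 = 24 ✓



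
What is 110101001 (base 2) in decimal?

Sum of powers of 2 for each 1-bit:
2^0 + 2^3 + 2^5 + 2^7 + 2^8
= 1 + 8 + 32 + 128 + 256
= 425



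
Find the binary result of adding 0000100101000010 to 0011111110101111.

Add column by column from the right: bit + bit + carry-in; write the sum mod 2, carry 1 when the sum is 2 or 3.
carry:  0111111000011100
        0000100101000010
+       0011111110101111
------------------------
       00100100011110001
(the carry out of the leftmost column, 0, becomes the leading bit)
Decimal check:
  0000100101000010 = 2048 + 256 + 64 + 2 = 2370
  0011111110101111 = 8192 + 4096 + 2048 + 1024 + 512 + 256 + 128 + 32 + 8 + 4 + 2 + 1 = 16303
  2370 + 16303 = 18673, and 00100100011110001 = 16384 + 2048 + 128 + 64 + 32 + 16 + 1 = 18673 ✓



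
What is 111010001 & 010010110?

AND: 1 only when both bits are 1
  111010001
& 010010110
-----------
  010010000
Decimal: 465 & 150 = 144



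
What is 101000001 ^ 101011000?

XOR: 1 when bits differ
  101000001
^ 101011000
-----------
  000011001
Decimal: 321 ^ 344 = 25



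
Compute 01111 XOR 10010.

XOR: 1 when bits differ
  01111
^ 10010
-------
  11101
Decimal: 15 ^ 18 = 29



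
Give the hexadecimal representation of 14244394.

Using repeated division by 16 (digits 10–15 are A–F):
14244394 ÷ 16 = 890274 remainder 10 (A)
890274 ÷ 16 = 55642 remainder 2
55642 ÷ 16 = 3477 remainder 10 (A)
3477 ÷ 16 = 217 remainder 5
217 ÷ 16 = 13 remainder 9
13 ÷ 16 = 0 remainder 13 (D)
Reading remainders bottom to top: D95A2A



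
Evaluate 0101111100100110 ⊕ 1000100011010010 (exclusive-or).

XOR: 1 when bits differ
  0101111100100110
^ 1000100011010010
------------------
  1101011111110100
Decimal: 24358 ^ 35026 = 55284



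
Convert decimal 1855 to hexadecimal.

Using repeated division by 16 (digits 10–15 are A–F):
1855 ÷ 16 = 115 remainder 15 (F)
115 ÷ 16 = 7 remainder 3
7 ÷ 16 = 0 remainder 7
Reading remainders bottom to top: 73F



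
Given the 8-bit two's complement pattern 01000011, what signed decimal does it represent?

Binary: 01000011
Sign bit: 0 (non-negative)
Read directly as an unsigned value:
01000011 = 64 + 2 + 1 = 67
Value: 67



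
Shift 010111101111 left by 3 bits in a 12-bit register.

Original: 010111101111 (decimal 1519)
Shift left by 3 positions
Append 3 zeros on the right and drop the 3 high bits that overflow the 12-bit width
Result: 111101111000 (decimal 3960)
Equivalent: 1519 << 3 = 1519 × 2^3 = 12152, truncated to 12 bits = 3960



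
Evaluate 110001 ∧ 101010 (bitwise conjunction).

AND: 1 only when both bits are 1
  110001
& 101010
--------
  100000
Decimal: 49 & 42 = 32



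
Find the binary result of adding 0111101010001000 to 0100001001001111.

Add column by column from the right: bit + bit + carry-in; write the sum mod 2, carry 1 when the sum is 2 or 3.
carry:  1000010000010000
        0111101010001000
+       0100001001001111
------------------------
       01011110011010111
(the carry out of the leftmost column, 0, becomes the leading bit)
Decimal check:
  0111101010001000 = 16384 + 8192 + 4096 + 2048 + 512 + 128 + 8 = 31368
  0100001001001111 = 16384 + 512 + 64 + 8 + 4 + 2 + 1 = 16975
  31368 + 16975 = 48343, and 01011110011010111 = 32768 + 8192 + 4096 + 2048 + 1024 + 128 + 64 + 16 + 4 + 2 + 1 = 48343 ✓



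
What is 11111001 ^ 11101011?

XOR: 1 when bits differ
  11111001
^ 11101011
----------
  00010010
Decimal: 249 ^ 235 = 18



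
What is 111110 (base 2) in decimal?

Sum of powers of 2 for each 1-bit:
2^1 + 2^2 + 2^3 + 2^4 + 2^5
= 2 + 4 + 8 + 16 + 32
= 62



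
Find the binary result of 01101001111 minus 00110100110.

Method 1 - Direct subtraction (column by column from the right: bit − bit − borrow-in; if negative, add 2 and borrow 1 from the next column):
borrow: 01101000000
        01101001111
-       00110100110
-------------------
        00110101001

Method 2 - Add two's complement:
Two's complement of 00110100110: invert → 11001011001, add 1 → 11001011010
  01101001111
+ 11001011010
-------------
 100110101001  (end carry out of the top bit = 1)
Discarding the end carry: 00110101001
Decimal check:
  01101001111 = 512 + 256 + 64 + 8 + 4 + 2 + 1 = 847
  00110100110 = 256 + 128 + 32 + 4 + 2 = 422
  847 - 422 = 425, and 00110101001 = 256 + 128 + 32 + 8 + 1 = 425 ✓



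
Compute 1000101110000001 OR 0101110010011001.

OR: 1 when either bit is 1
  1000101110000001
| 0101110010011001
------------------
  1101111110011001
Decimal: 35713 | 23705 = 57241



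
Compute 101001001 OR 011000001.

OR: 1 when either bit is 1
  101001001
| 011000001
-----------
  111001001
Decimal: 329 | 193 = 457



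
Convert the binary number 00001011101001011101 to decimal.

Sum of powers of 2 for each 1-bit:
2^0 + 2^2 + 2^3 + 2^4 + 2^6 + 2^9 + 2^11 + 2^12 + 2^13 + 2^15
= 1 + 4 + 8 + 16 + 64 + 512 + 2048 + 4096 + 8192 + 32768
= 47709



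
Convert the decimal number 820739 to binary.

Using repeated division by 2:
820739 ÷ 2 = 410369 remainder 1
410369 ÷ 2 = 205184 remainder 1
205184 ÷ 2 = 102592 remainder 0
102592 ÷ 2 = 51296 remainder 0
51296 ÷ 2 = 25648 remainder 0
25648 ÷ 2 = 12824 remainder 0
12824 ÷ 2 = 6412 remainder 0
6412 ÷ 2 = 3206 remainder 0
3206 ÷ 2 = 1603 remainder 0
1603 ÷ 2 = 801 remainder 1
801 ÷ 2 = 400 remainder 1
400 ÷ 2 = 200 remainder 0
200 ÷ 2 = 100 remainder 0
100 ÷ 2 = 50 remainder 0
50 ÷ 2 = 25 remainder 0
25 ÷ 2 = 12 remainder 1
12 ÷ 2 = 6 remainder 0
6 ÷ 2 = 3 remainder 0
3 ÷ 2 = 1 remainder 1
1 ÷ 2 = 0 remainder 1
Reading remainders bottom to top: 11001000011000000011



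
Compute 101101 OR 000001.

OR: 1 when either bit is 1
  101101
| 000001
--------
  101101
Decimal: 45 | 1 = 45



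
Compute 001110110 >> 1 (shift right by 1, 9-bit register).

Original: 001110110 (decimal 118)
Shift right by 1 position
Drop the 1 low bit; fill with zero on the left
Result: 000111011 (decimal 59)
Equivalent: 118 >> 1 = 118 ÷ 2^1 = 59



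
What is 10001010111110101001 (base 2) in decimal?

Sum of powers of 2 for each 1-bit:
2^0 + 2^3 + 2^5 + 2^7 + 2^8 + 2^9 + 2^10 + 2^11 + 2^13 + 2^15 + 2^19
= 1 + 8 + 32 + 128 + 256 + 512 + 1024 + 2048 + 8192 + 32768 + 524288
= 569257



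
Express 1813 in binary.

Using repeated division by 2:
1813 ÷ 2 = 906 remainder 1
906 ÷ 2 = 453 remainder 0
453 ÷ 2 = 226 remainder 1
226 ÷ 2 = 113 remainder 0
113 ÷ 2 = 56 remainder 1
56 ÷ 2 = 28 remainder 0
28 ÷ 2 = 14 remainder 0
14 ÷ 2 = 7 remainder 0
7 ÷ 2 = 3 remainder 1
3 ÷ 2 = 1 remainder 1
1 ÷ 2 = 0 remainder 1
Reading remainders bottom to top: 11100010101



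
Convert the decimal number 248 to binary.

Using repeated division by 2:
248 ÷ 2 = 124 remainder 0
124 ÷ 2 = 62 remainder 0
62 ÷ 2 = 31 remainder 0
31 ÷ 2 = 15 remainder 1
15 ÷ 2 = 7 remainder 1
7 ÷ 2 = 3 remainder 1
3 ÷ 2 = 1 remainder 1
1 ÷ 2 = 0 remainder 1
Reading remainders bottom to top: 11111000



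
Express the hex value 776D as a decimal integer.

Expand by place value (powers of 16):
Digit values: D = 13
776D = 7 × 16^3 + 7 × 16^2 + 6 × 16^1 + 13 × 16^0
= 7 × 4096 + 7 × 256 + 6 × 16 + 13 × 1
= 28672 + 1792 + 96 + 13
= 30573



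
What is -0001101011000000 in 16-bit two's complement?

Original: 0001101011000000
Step 1 - Invert all bits: 1110010100111111
Step 2 - Add 1: 1110010101000000
Verification: 0001101011000000 + 1110010101000000 = 10000000000000000; discarding the end carry (carry out of the top bit) leaves the 16-bit value 0000000000000000, as required for x + (-x)



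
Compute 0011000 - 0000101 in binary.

Method 1 - Direct subtraction (column by column from the right: bit − bit − borrow-in; if negative, add 2 and borrow 1 from the next column):
borrow: 0001110
        0011000
-       0000101
---------------
        0010011

Method 2 - Add two's complement:
Two's complement of 0000101: invert → 1111010, add 1 → 1111011
  0011000
+ 1111011
---------
 10010011  (end carry out of the top bit = 1)
Discarding the end carry: 0010011
Decimal check:
  0011000 = 16 + 8 = 24
  0000101 = 4 + 1 = 5
  24 - 5 = 19, and 0010011 = 16 + 2 + 1 = 19 ✓



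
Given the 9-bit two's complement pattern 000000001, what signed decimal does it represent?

Binary: 000000001
Sign bit: 0 (non-negative)
Read directly as an unsigned value:
000000001 = 1
Value: 1



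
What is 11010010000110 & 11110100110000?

AND: 1 only when both bits are 1
  11010010000110
& 11110100110000
----------------
  11010000000000
Decimal: 13446 & 15664 = 13312



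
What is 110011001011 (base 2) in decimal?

Sum of powers of 2 for each 1-bit:
2^0 + 2^1 + 2^3 + 2^6 + 2^7 + 2^10 + 2^11
= 1 + 2 + 8 + 64 + 128 + 1024 + 2048
= 3275



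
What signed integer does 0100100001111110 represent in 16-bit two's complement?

Binary: 0100100001111110
Sign bit: 0 (non-negative)
Read directly as an unsigned value:
0100100001111110 = 16384 + 2048 + 64 + 32 + 16 + 8 + 4 + 2 = 18558
Value: 18558



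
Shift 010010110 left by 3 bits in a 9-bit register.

Original: 010010110 (decimal 150)
Shift left by 3 positions
Append 3 zeros on the right and drop the 3 high bits that overflow the 9-bit width
Result: 010110000 (decimal 176)
Equivalent: 150 << 3 = 150 × 2^3 = 1200, truncated to 9 bits = 176



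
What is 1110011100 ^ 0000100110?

XOR: 1 when bits differ
  1110011100
^ 0000100110
------------
  1110111010
Decimal: 924 ^ 38 = 954



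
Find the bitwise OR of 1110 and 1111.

OR: 1 when either bit is 1
  1110
| 1111
------
  1111
Decimal: 14 | 15 = 15



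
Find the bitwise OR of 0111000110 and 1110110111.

OR: 1 when either bit is 1
  0111000110
| 1110110111
------------
  1111110111
Decimal: 454 | 951 = 1015



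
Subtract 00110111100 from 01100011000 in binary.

Method 1 - Direct subtraction (column by column from the right: bit − bit − borrow-in; if negative, add 2 and borrow 1 from the next column):
borrow: 01111111000
        01100011000
-       00110111100
-------------------
        00101011100

Method 2 - Add two's complement:
Two's complement of 00110111100: invert → 11001000011, add 1 → 11001000100
  01100011000
+ 11001000100
-------------
 100101011100  (end carry out of the top bit = 1)
Discarding the end carry: 00101011100
Decimal check:
  01100011000 = 512 + 256 + 16 + 8 = 792
  00110111100 = 256 + 128 + 32 + 16 + 8 + 4 = 444
  792 - 444 = 348, and 00101011100 = 256 + 64 + 16 + 8 + 4 = 348 ✓



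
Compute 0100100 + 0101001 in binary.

Add column by column from the right: bit + bit + carry-in; write the sum mod 2, carry 1 when the sum is 2 or 3.
carry:  1000000
        0100100
+       0101001
---------------
       01001101
(the carry out of the leftmost column, 0, becomes the leading bit)
Decimal check:
  0100100 = 32 + 4 = 36
  0101001 = 32 + 8 + 1 = 41
  36 + 41 = 77, and 01001101 = 64 + 8 + 4 + 1 = 77 ✓



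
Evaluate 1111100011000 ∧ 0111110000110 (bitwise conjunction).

AND: 1 only when both bits are 1
  1111100011000
& 0111110000110
---------------
  0111100000000
Decimal: 7960 & 3974 = 3840



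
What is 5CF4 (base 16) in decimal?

Expand by place value (powers of 16):
Digit values: C = 12, F = 15
5CF4 = 5 × 16^3 + 12 × 16^2 + 15 × 16^1 + 4 × 16^0
= 5 × 4096 + 12 × 256 + 15 × 16 + 4 × 1
= 20480 + 3072 + 240 + 4
= 23796



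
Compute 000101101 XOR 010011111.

XOR: 1 when bits differ
  000101101
^ 010011111
-----------
  010110010
Decimal: 45 ^ 159 = 178



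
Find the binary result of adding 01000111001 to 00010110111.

Add column by column from the right: bit + bit + carry-in; write the sum mod 2, carry 1 when the sum is 2 or 3.
carry:  00001111110
        01000111001
+       00010110111
-------------------
       001011110000
(the carry out of the leftmost column, 0, becomes the leading bit)
Decimal check:
  01000111001 = 512 + 32 + 16 + 8 + 1 = 569
  00010110111 = 128 + 32 + 16 + 4 + 2 + 1 = 183
  569 + 183 = 752, and 001011110000 = 512 + 128 + 64 + 32 + 16 = 752 ✓



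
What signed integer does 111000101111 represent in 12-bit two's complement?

Binary: 111000101111
Sign bit: 1 (negative)
Invert: 000111010000
Add 1:  000111010001
Magnitude: 000111010001 = 256 + 128 + 64 + 16 + 1 = 465
Value: -465



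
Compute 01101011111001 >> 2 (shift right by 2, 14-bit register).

Original: 01101011111001 (decimal 6905)
Shift right by 2 positions
Drop the 2 low bits; fill with zeros on the left
Result: 00011010111110 (decimal 1726)
Equivalent: 6905 >> 2 = 6905 ÷ 2^2 = 1726



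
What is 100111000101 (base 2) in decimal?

Sum of powers of 2 for each 1-bit:
2^0 + 2^2 + 2^6 + 2^7 + 2^8 + 2^11
= 1 + 4 + 64 + 128 + 256 + 2048
= 2501



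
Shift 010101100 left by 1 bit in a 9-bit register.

Original: 010101100 (decimal 172)
Shift left by 1 position
Append 1 zero on the right
Result: 101011000 (decimal 344)
Equivalent: 172 << 1 = 172 × 2^1 = 344



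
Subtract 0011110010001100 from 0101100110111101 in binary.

Method 1 - Direct subtraction (column by column from the right: bit − bit − borrow-in; if negative, add 2 and borrow 1 from the next column):
borrow: 0111100000000000
        0101100110111101
-       0011110010001100
------------------------
        0001110100110001

Method 2 - Add two's complement:
Two's complement of 0011110010001100: invert → 1100001101110011, add 1 → 1100001101110100
  0101100110111101
+ 1100001101110100
------------------
 10001110100110001  (end carry out of the top bit = 1)
Discarding the end carry: 0001110100110001
Decimal check:
  0101100110111101 = 16384 + 4096 + 2048 + 256 + 128 + 32 + 16 + 8 + 4 + 1 = 22973
  0011110010001100 = 8192 + 4096 + 2048 + 1024 + 128 + 8 + 4 = 15500
  22973 - 15500 = 7473, and 0001110100110001 = 4096 + 2048 + 1024 + 256 + 32 + 16 + 1 = 7473 ✓



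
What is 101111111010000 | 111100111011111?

OR: 1 when either bit is 1
  101111111010000
| 111100111011111
-----------------
  111111111011111
Decimal: 24528 | 31199 = 32735



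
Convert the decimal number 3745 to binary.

Using repeated division by 2:
3745 ÷ 2 = 1872 remainder 1
1872 ÷ 2 = 936 remainder 0
936 ÷ 2 = 468 remainder 0
468 ÷ 2 = 234 remainder 0
234 ÷ 2 = 117 remainder 0
117 ÷ 2 = 58 remainder 1
58 ÷ 2 = 29 remainder 0
29 ÷ 2 = 14 remainder 1
14 ÷ 2 = 7 remainder 0
7 ÷ 2 = 3 remainder 1
3 ÷ 2 = 1 remainder 1
1 ÷ 2 = 0 remainder 1
Reading remainders bottom to top: 111010100001



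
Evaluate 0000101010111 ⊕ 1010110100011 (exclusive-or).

XOR: 1 when bits differ
  0000101010111
^ 1010110100011
---------------
  1010011110100
Decimal: 343 ^ 5539 = 5364



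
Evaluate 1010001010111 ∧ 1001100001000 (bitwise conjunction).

AND: 1 only when both bits are 1
  1010001010111
& 1001100001000
---------------
  1000000000000
Decimal: 5207 & 4872 = 4096



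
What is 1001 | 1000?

OR: 1 when either bit is 1
  1001
| 1000
------
  1001
Decimal: 9 | 8 = 9



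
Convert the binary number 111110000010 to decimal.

Sum of powers of 2 for each 1-bit:
2^1 + 2^7 + 2^8 + 2^9 + 2^10 + 2^11
= 2 + 128 + 256 + 512 + 1024 + 2048
= 3970



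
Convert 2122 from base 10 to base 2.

Using repeated division by 2:
2122 ÷ 2 = 1061 remainder 0
1061 ÷ 2 = 530 remainder 1
530 ÷ 2 = 265 remainder 0
265 ÷ 2 = 132 remainder 1
132 ÷ 2 = 66 remainder 0
66 ÷ 2 = 33 remainder 0
33 ÷ 2 = 16 remainder 1
16 ÷ 2 = 8 remainder 0
8 ÷ 2 = 4 remainder 0
4 ÷ 2 = 2 remainder 0
2 ÷ 2 = 1 remainder 0
1 ÷ 2 = 0 remainder 1
Reading remainders bottom to top: 100001001010



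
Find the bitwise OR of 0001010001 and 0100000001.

OR: 1 when either bit is 1
  0001010001
| 0100000001
------------
  0101010001
Decimal: 81 | 257 = 337



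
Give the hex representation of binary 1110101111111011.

Group into 4-bit nibbles from right:
  1110 = E
  1011 = B
  1111 = F
  1011 = B
Result: EBFB



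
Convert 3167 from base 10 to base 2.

Using repeated division by 2:
3167 ÷ 2 = 1583 remainder 1
1583 ÷ 2 = 791 remainder 1
791 ÷ 2 = 395 remainder 1
395 ÷ 2 = 197 remainder 1
197 ÷ 2 = 98 remainder 1
98 ÷ 2 = 49 remainder 0
49 ÷ 2 = 24 remainder 1
24 ÷ 2 = 12 remainder 0
12 ÷ 2 = 6 remainder 0
6 ÷ 2 = 3 remainder 0
3 ÷ 2 = 1 remainder 1
1 ÷ 2 = 0 remainder 1
Reading remainders bottom to top: 110001011111



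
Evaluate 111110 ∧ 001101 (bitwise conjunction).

AND: 1 only when both bits are 1
  111110
& 001101
--------
  001100
Decimal: 62 & 13 = 12



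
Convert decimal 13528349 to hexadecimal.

Using repeated division by 16 (digits 10–15 are A–F):
13528349 ÷ 16 = 845521 remainder 13 (D)
845521 ÷ 16 = 52845 remainder 1
52845 ÷ 16 = 3302 remainder 13 (D)
3302 ÷ 16 = 206 remainder 6
206 ÷ 16 = 12 remainder 14 (E)
12 ÷ 16 = 0 remainder 12 (C)
Reading remainders bottom to top: CE6D1D



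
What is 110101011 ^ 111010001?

XOR: 1 when bits differ
  110101011
^ 111010001
-----------
  001111010
Decimal: 427 ^ 465 = 122



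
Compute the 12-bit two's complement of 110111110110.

Original (sign bit 1, negative): 110111110110
Step 1 - Invert all bits: 001000001001
Step 2 - Add 1: 001000001010
Verification: 110111110110 + 001000001010 = 1000000000000; discarding the end carry (carry out of the top bit) leaves the 12-bit value 000000000000, as required for x + (-x)



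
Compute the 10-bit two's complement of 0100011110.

Original: 0100011110
Step 1 - Invert all bits: 1011100001
Step 2 - Add 1: 1011100010
Verification: 0100011110 + 1011100010 = 10000000000; discarding the end carry (carry out of the top bit) leaves the 10-bit value 0000000000, as required for x + (-x)



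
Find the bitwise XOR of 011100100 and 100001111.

XOR: 1 when bits differ
  011100100
^ 100001111
-----------
  111101011
Decimal: 228 ^ 271 = 491



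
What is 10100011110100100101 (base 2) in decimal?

Sum of powers of 2 for each 1-bit:
2^0 + 2^2 + 2^5 + 2^8 + 2^10 + 2^11 + 2^12 + 2^13 + 2^17 + 2^19
= 1 + 4 + 32 + 256 + 1024 + 2048 + 4096 + 8192 + 131072 + 524288
= 671013



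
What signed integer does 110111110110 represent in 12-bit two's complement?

Binary: 110111110110
Sign bit: 1 (negative)
Invert: 001000001001
Add 1:  001000001010
Magnitude: 001000001010 = 512 + 8 + 2 = 522
Value: -522



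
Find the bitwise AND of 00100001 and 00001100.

AND: 1 only when both bits are 1
  00100001
& 00001100
----------
  00000000
Decimal: 33 & 12 = 0



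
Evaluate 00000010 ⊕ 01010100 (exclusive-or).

XOR: 1 when bits differ
  00000010
^ 01010100
----------
  01010110
Decimal: 2 ^ 84 = 86



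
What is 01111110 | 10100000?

OR: 1 when either bit is 1
  01111110
| 10100000
----------
  11111110
Decimal: 126 | 160 = 254



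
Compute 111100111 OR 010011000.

OR: 1 when either bit is 1
  111100111
| 010011000
-----------
  111111111
Decimal: 487 | 152 = 511



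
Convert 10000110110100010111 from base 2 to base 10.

Sum of powers of 2 for each 1-bit:
2^0 + 2^1 + 2^2 + 2^4 + 2^8 + 2^10 + 2^11 + 2^13 + 2^14 + 2^19
= 1 + 2 + 4 + 16 + 256 + 1024 + 2048 + 8192 + 16384 + 524288
= 552215



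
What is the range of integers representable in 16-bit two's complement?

For 16-bit two's complement:
Minimum: -2^15 = -32768
Maximum: 2^15 - 1 = 32767



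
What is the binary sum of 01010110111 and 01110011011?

Add column by column from the right: bit + bit + carry-in; write the sum mod 2, carry 1 when the sum is 2 or 3.
carry:  11101111110
        01010110111
+       01110011011
-------------------
       011001010010
(the carry out of the leftmost column, 0, becomes the leading bit)
Decimal check:
  01010110111 = 512 + 128 + 32 + 16 + 4 + 2 + 1 = 695
  01110011011 = 512 + 256 + 128 + 16 + 8 + 2 + 1 = 923
  695 + 923 = 1618, and 011001010010 = 1024 + 512 + 64 + 16 + 2 = 1618 ✓



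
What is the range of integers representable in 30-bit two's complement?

For 30-bit two's complement:
Minimum: -2^29 = -536870912
Maximum: 2^29 - 1 = 536870911



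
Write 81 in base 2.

Using repeated division by 2:
81 ÷ 2 = 40 remainder 1
40 ÷ 2 = 20 remainder 0
20 ÷ 2 = 10 remainder 0
10 ÷ 2 = 5 remainder 0
5 ÷ 2 = 2 remainder 1
2 ÷ 2 = 1 remainder 0
1 ÷ 2 = 0 remainder 1
Reading remainders bottom to top: 1010001



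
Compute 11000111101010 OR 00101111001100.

OR: 1 when either bit is 1
  11000111101010
| 00101111001100
----------------
  11101111101110
Decimal: 12778 | 3020 = 15342



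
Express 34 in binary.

Using repeated division by 2:
34 ÷ 2 = 17 remainder 0
17 ÷ 2 = 8 remainder 1
8 ÷ 2 = 4 remainder 0
4 ÷ 2 = 2 remainder 0
2 ÷ 2 = 1 remainder 0
1 ÷ 2 = 0 remainder 1
Reading remainders bottom to top: 100010



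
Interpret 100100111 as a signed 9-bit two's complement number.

Binary: 100100111
Sign bit: 1 (negative)
Invert: 011011000
Add 1:  011011001
Magnitude: 011011001 = 128 + 64 + 16 + 8 + 1 = 217
Value: -217



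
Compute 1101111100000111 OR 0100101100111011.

OR: 1 when either bit is 1
  1101111100000111
| 0100101100111011
------------------
  1101111100111111
Decimal: 57095 | 19259 = 57151



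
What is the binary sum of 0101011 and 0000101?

Add column by column from the right: bit + bit + carry-in; write the sum mod 2, carry 1 when the sum is 2 or 3.
carry:  0011110
        0101011
+       0000101
---------------
       00110000
(the carry out of the leftmost column, 0, becomes the leading bit)
Decimal check:
  0101011 = 32 + 8 + 2 + 1 = 43
  0000101 = 4 + 1 = 5
  43 + 5 = 48, and 00110000 = 32 + 16 = 48 ✓



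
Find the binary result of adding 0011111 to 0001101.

Add column by column from the right: bit + bit + carry-in; write the sum mod 2, carry 1 when the sum is 2 or 3.
carry:  0111110
        0011111
+       0001101
---------------
       00101100
(the carry out of the leftmost column, 0, becomes the leading bit)
Decimal check:
  0011111 = 16 + 8 + 4 + 2 + 1 = 31
  0001101 = 8 + 4 + 1 = 13
  31 + 13 = 44, and 00101100 = 32 + 8 + 4 = 44 ✓



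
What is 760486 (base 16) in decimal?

Expand by place value (powers of 16):
760486 = 7 × 16^5 + 6 × 16^4 + 0 × 16^3 + 4 × 16^2 + 8 × 16^1 + 6 × 16^0
= 7 × 1048576 + 6 × 65536 + 0 × 4096 + 4 × 256 + 8 × 16 + 6 × 1
= 7340032 + 393216 + 0 + 1024 + 128 + 6
= 7734406



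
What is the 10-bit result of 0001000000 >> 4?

Original: 0001000000 (decimal 64)
Shift right by 4 positions
Drop the 4 low bits; fill with zeros on the left
Result: 0000000100 (decimal 4)
Equivalent: 64 >> 4 = 64 ÷ 2^4 = 4



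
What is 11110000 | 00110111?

OR: 1 when either bit is 1
  11110000
| 00110111
----------
  11110111
Decimal: 240 | 55 = 247



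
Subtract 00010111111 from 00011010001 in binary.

Method 1 - Direct subtraction (column by column from the right: bit − bit − borrow-in; if negative, add 2 and borrow 1 from the next column):
borrow: 00001111100
        00011010001
-       00010111111
-------------------
        00000010010

Method 2 - Add two's complement:
Two's complement of 00010111111: invert → 11101000000, add 1 → 11101000001
  00011010001
+ 11101000001
-------------
 100000010010  (end carry out of the top bit = 1)
Discarding the end carry: 00000010010
Decimal check:
  00011010001 = 128 + 64 + 16 + 1 = 209
  00010111111 = 128 + 32 + 16 + 8 + 4 + 2 + 1 = 191
  209 - 191 = 18, and 00000010010 = 16 + 2 = 18 ✓



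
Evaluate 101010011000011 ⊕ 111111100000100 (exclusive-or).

XOR: 1 when bits differ
  101010011000011
^ 111111100000100
-----------------
  010101111000111
Decimal: 21699 ^ 32516 = 11207



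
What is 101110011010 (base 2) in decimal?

Sum of powers of 2 for each 1-bit:
2^1 + 2^3 + 2^4 + 2^7 + 2^8 + 2^9 + 2^11
= 2 + 8 + 16 + 128 + 256 + 512 + 2048
= 2970



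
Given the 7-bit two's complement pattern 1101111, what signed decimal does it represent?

Binary: 1101111
Sign bit: 1 (negative)
Invert: 0010000
Add 1:  0010001
Magnitude: 0010001 = 16 + 1 = 17
Value: -17



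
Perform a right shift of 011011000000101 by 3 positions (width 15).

Original: 011011000000101 (decimal 13829)
Shift right by 3 positions
Drop the 3 low bits; fill with zeros on the left
Result: 000011011000000 (decimal 1728)
Equivalent: 13829 >> 3 = 13829 ÷ 2^3 = 1728



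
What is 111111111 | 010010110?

OR: 1 when either bit is 1
  111111111
| 010010110
-----------
  111111111
Decimal: 511 | 150 = 511



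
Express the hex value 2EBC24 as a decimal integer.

Expand by place value (powers of 16):
Digit values: E = 14, B = 11, C = 12
2EBC24 = 2 × 16^5 + 14 × 16^4 + 11 × 16^3 + 12 × 16^2 + 2 × 16^1 + 4 × 16^0
= 2 × 1048576 + 14 × 65536 + 11 × 4096 + 12 × 256 + 2 × 16 + 4 × 1
= 2097152 + 917504 + 45056 + 3072 + 32 + 4
= 3062820



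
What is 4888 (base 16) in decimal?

Expand by place value (powers of 16):
4888 = 4 × 16^3 + 8 × 16^2 + 8 × 16^1 + 8 × 16^0
= 4 × 4096 + 8 × 256 + 8 × 16 + 8 × 1
= 16384 + 2048 + 128 + 8
= 18568



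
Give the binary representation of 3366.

Using repeated division by 2:
3366 ÷ 2 = 1683 remainder 0
1683 ÷ 2 = 841 remainder 1
841 ÷ 2 = 420 remainder 1
420 ÷ 2 = 210 remainder 0
210 ÷ 2 = 105 remainder 0
105 ÷ 2 = 52 remainder 1
52 ÷ 2 = 26 remainder 0
26 ÷ 2 = 13 remainder 0
13 ÷ 2 = 6 remainder 1
6 ÷ 2 = 3 remainder 0
3 ÷ 2 = 1 remainder 1
1 ÷ 2 = 0 remainder 1
Reading remainders bottom to top: 110100100110



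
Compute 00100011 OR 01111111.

OR: 1 when either bit is 1
  00100011
| 01111111
----------
  01111111
Decimal: 35 | 127 = 127



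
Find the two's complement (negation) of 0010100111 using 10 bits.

Original: 0010100111
Step 1 - Invert all bits: 1101011000
Step 2 - Add 1: 1101011001
Verification: 0010100111 + 1101011001 = 10000000000; discarding the end carry (carry out of the top bit) leaves the 10-bit value 0000000000, as required for x + (-x)



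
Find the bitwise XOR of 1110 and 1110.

XOR: 1 when bits differ
  1110
^ 1110
------
  0000
Decimal: 14 ^ 14 = 0



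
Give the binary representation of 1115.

Using repeated division by 2:
1115 ÷ 2 = 557 remainder 1
557 ÷ 2 = 278 remainder 1
278 ÷ 2 = 139 remainder 0
139 ÷ 2 = 69 remainder 1
69 ÷ 2 = 34 remainder 1
34 ÷ 2 = 17 remainder 0
17 ÷ 2 = 8 remainder 1
8 ÷ 2 = 4 remainder 0
4 ÷ 2 = 2 remainder 0
2 ÷ 2 = 1 remainder 0
1 ÷ 2 = 0 remainder 1
Reading remainders bottom to top: 10001011011



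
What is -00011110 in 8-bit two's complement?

Original: 00011110
Step 1 - Invert all bits: 11100001
Step 2 - Add 1: 11100010
Verification: 00011110 + 11100010 = 100000000; discarding the end carry (carry out of the top bit) leaves the 8-bit value 00000000, as required for x + (-x)



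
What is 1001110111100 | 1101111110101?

OR: 1 when either bit is 1
  1001110111100
| 1101111110101
---------------
  1101111111101
Decimal: 5052 | 7157 = 7165



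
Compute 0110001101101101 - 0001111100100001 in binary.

Method 1 - Direct subtraction (column by column from the right: bit − bit − borrow-in; if negative, add 2 and borrow 1 from the next column):
borrow: 0011100000000000
        0110001101101101
-       0001111100100001
------------------------
        0100010001001100

Method 2 - Add two's complement:
Two's complement of 0001111100100001: invert → 1110000011011110, add 1 → 1110000011011111
  0110001101101101
+ 1110000011011111
------------------
 10100010001001100  (end carry out of the top bit = 1)
Discarding the end carry: 0100010001001100
Decimal check:
  0110001101101101 = 16384 + 8192 + 512 + 256 + 64 + 32 + 8 + 4 + 1 = 25453
  0001111100100001 = 4096 + 2048 + 1024 + 512 + 256 + 32 + 1 = 7969
  25453 - 7969 = 17484, and 0100010001001100 = 16384 + 1024 + 64 + 8 + 4 = 17484 ✓



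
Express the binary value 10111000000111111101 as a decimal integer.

Sum of powers of 2 for each 1-bit:
2^0 + 2^2 + 2^3 + 2^4 + 2^5 + 2^6 + 2^7 + 2^8 + 2^15 + 2^16 + 2^17 + 2^19
= 1 + 4 + 8 + 16 + 32 + 64 + 128 + 256 + 32768 + 65536 + 131072 + 524288
= 754173



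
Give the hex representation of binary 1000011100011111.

Group into 4-bit nibbles from right:
  1000 = 8
  0111 = 7
  0001 = 1
  1111 = F
Result: 871F



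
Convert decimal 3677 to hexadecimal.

Using repeated division by 16 (digits 10–15 are A–F):
3677 ÷ 16 = 229 remainder 13 (D)
229 ÷ 16 = 14 remainder 5
14 ÷ 16 = 0 remainder 14 (E)
Reading remainders bottom to top: E5D



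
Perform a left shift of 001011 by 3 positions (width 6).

Original: 001011 (decimal 11)
Shift left by 3 positions
Append 3 zeros on the right and drop the 3 high bits that overflow the 6-bit width
Result: 011000 (decimal 24)
Equivalent: 11 << 3 = 11 × 2^3 = 88, truncated to 6 bits = 24



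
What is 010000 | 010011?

OR: 1 when either bit is 1
  010000
| 010011
--------
  010011
Decimal: 16 | 19 = 19



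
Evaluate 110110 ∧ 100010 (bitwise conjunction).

AND: 1 only when both bits are 1
  110110
& 100010
--------
  100010
Decimal: 54 & 34 = 34



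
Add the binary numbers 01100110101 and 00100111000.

Add column by column from the right: bit + bit + carry-in; write the sum mod 2, carry 1 when the sum is 2 or 3.
carry:  11001100000
        01100110101
+       00100111000
-------------------
       010001101101
(the carry out of the leftmost column, 0, becomes the leading bit)
Decimal check:
  01100110101 = 512 + 256 + 32 + 16 + 4 + 1 = 821
  00100111000 = 256 + 32 + 16 + 8 = 312
  821 + 312 = 1133, and 010001101101 = 1024 + 64 + 32 + 8 + 4 + 1 = 1133 ✓



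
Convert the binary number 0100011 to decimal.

Sum of powers of 2 for each 1-bit:
2^0 + 2^1 + 2^5
= 1 + 2 + 32
= 35



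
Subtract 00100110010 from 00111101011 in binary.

Method 1 - Direct subtraction (column by column from the right: bit − bit − borrow-in; if negative, add 2 and borrow 1 from the next column):
borrow: 00001100000
        00111101011
-       00100110010
-------------------
        00010111001

Method 2 - Add two's complement:
Two's complement of 00100110010: invert → 11011001101, add 1 → 11011001110
  00111101011
+ 11011001110
-------------
 100010111001  (end carry out of the top bit = 1)
Discarding the end carry: 00010111001
Decimal check:
  00111101011 = 256 + 128 + 64 + 32 + 8 + 2 + 1 = 491
  00100110010 = 256 + 32 + 16 + 2 = 306
  491 - 306 = 185, and 00010111001 = 128 + 32 + 16 + 8 + 1 = 185 ✓



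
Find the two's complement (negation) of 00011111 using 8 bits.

Original: 00011111
Step 1 - Invert all bits: 11100000
Step 2 - Add 1: 11100001
Verification: 00011111 + 11100001 = 100000000; discarding the end carry (carry out of the top bit) leaves the 8-bit value 00000000, as required for x + (-x)



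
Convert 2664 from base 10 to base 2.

Using repeated division by 2:
2664 ÷ 2 = 1332 remainder 0
1332 ÷ 2 = 666 remainder 0
666 ÷ 2 = 333 remainder 0
333 ÷ 2 = 166 remainder 1
166 ÷ 2 = 83 remainder 0
83 ÷ 2 = 41 remainder 1
41 ÷ 2 = 20 remainder 1
20 ÷ 2 = 10 remainder 0
10 ÷ 2 = 5 remainder 0
5 ÷ 2 = 2 remainder 1
2 ÷ 2 = 1 remainder 0
1 ÷ 2 = 0 remainder 1
Reading remainders bottom to top: 101001101000



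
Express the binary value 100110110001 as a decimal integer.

Sum of powers of 2 for each 1-bit:
2^0 + 2^4 + 2^5 + 2^7 + 2^8 + 2^11
= 1 + 16 + 32 + 128 + 256 + 2048
= 2481



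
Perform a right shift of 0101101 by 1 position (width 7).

Original: 0101101 (decimal 45)
Shift right by 1 position
Drop the 1 low bit; fill with zero on the left
Result: 0010110 (decimal 22)
Equivalent: 45 >> 1 = 45 ÷ 2^1 = 22



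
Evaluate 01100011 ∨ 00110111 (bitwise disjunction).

OR: 1 when either bit is 1
  01100011
| 00110111
----------
  01110111
Decimal: 99 | 55 = 119



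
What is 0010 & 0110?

AND: 1 only when both bits are 1
  0010
& 0110
------
  0010
Decimal: 2 & 6 = 2



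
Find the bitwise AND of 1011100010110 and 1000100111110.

AND: 1 only when both bits are 1
  1011100010110
& 1000100111110
---------------
  1000100010110
Decimal: 5910 & 4414 = 4374



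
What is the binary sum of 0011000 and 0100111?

Add column by column from the right: bit + bit + carry-in; write the sum mod 2, carry 1 when the sum is 2 or 3.
carry:  0000000
        0011000
+       0100111
---------------
       00111111
(the carry out of the leftmost column, 0, becomes the leading bit)
Decimal check:
  0011000 = 16 + 8 = 24
  0100111 = 32 + 4 + 2 + 1 = 39
  24 + 39 = 63, and 00111111 = 32 + 16 + 8 + 4 + 2 + 1 = 63 ✓



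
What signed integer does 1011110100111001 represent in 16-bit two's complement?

Binary: 1011110100111001
Sign bit: 1 (negative)
Invert: 0100001011000110
Add 1:  0100001011000111
Magnitude: 0100001011000111 = 16384 + 512 + 128 + 64 + 4 + 2 + 1 = 17095
Value: -17095



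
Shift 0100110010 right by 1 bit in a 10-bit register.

Original: 0100110010 (decimal 306)
Shift right by 1 position
Drop the 1 low bit; fill with zero on the left
Result: 0010011001 (decimal 153)
Equivalent: 306 >> 1 = 306 ÷ 2^1 = 153



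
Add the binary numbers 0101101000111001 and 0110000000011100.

Add column by column from the right: bit + bit + carry-in; write the sum mod 2, carry 1 when the sum is 2 or 3.
carry:  1000000001110000
        0101101000111001
+       0110000000011100
------------------------
       01011101001010101
(the carry out of the leftmost column, 0, becomes the leading bit)
Decimal check:
  0101101000111001 = 16384 + 4096 + 2048 + 512 + 32 + 16 + 8 + 1 = 23097
  0110000000011100 = 16384 + 8192 + 16 + 8 + 4 = 24604
  23097 + 24604 = 47701, and 01011101001010101 = 32768 + 8192 + 4096 + 2048 + 512 + 64 + 16 + 4 + 1 = 47701 ✓



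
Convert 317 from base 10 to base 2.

Using repeated division by 2:
317 ÷ 2 = 158 remainder 1
158 ÷ 2 = 79 remainder 0
79 ÷ 2 = 39 remainder 1
39 ÷ 2 = 19 remainder 1
19 ÷ 2 = 9 remainder 1
9 ÷ 2 = 4 remainder 1
4 ÷ 2 = 2 remainder 0
2 ÷ 2 = 1 remainder 0
1 ÷ 2 = 0 remainder 1
Reading remainders bottom to top: 100111101



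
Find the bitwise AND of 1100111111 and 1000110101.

AND: 1 only when both bits are 1
  1100111111
& 1000110101
------------
  1000110101
Decimal: 831 & 565 = 565



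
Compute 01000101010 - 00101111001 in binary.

Method 1 - Direct subtraction (column by column from the right: bit − bit − borrow-in; if negative, add 2 and borrow 1 from the next column):
borrow: 01111100010
        01000101010
-       00101111001
-------------------
        00010110001

Method 2 - Add two's complement:
Two's complement of 00101111001: invert → 11010000110, add 1 → 11010000111
  01000101010
+ 11010000111
-------------
 100010110001  (end carry out of the top bit = 1)
Discarding the end carry: 00010110001
Decimal check:
  01000101010 = 512 + 32 + 8 + 2 = 554
  00101111001 = 256 + 64 + 32 + 16 + 8 + 1 = 377
  554 - 377 = 177, and 00010110001 = 128 + 32 + 16 + 1 = 177 ✓



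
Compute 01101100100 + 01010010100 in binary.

Add column by column from the right: bit + bit + carry-in; write the sum mod 2, carry 1 when the sum is 2 or 3.
carry:  10000001000
        01101100100
+       01010010100
-------------------
       010111111000
(the carry out of the leftmost column, 0, becomes the leading bit)
Decimal check:
  01101100100 = 512 + 256 + 64 + 32 + 4 = 868
  01010010100 = 512 + 128 + 16 + 4 = 660
  868 + 660 = 1528, and 010111111000 = 1024 + 256 + 128 + 64 + 32 + 16 + 8 = 1528 ✓



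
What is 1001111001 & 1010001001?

AND: 1 only when both bits are 1
  1001111001
& 1010001001
------------
  1000001001
Decimal: 633 & 649 = 521



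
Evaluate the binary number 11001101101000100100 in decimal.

Sum of powers of 2 for each 1-bit:
2^2 + 2^5 + 2^9 + 2^11 + 2^12 + 2^14 + 2^15 + 2^18 + 2^19
= 4 + 32 + 512 + 2048 + 4096 + 16384 + 32768 + 262144 + 524288
= 842276



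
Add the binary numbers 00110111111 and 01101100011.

Add column by column from the right: bit + bit + carry-in; write the sum mod 2, carry 1 when the sum is 2 or 3.
carry:  11111111110
        00110111111
+       01101100011
-------------------
       010100100010
(the carry out of the leftmost column, 0, becomes the leading bit)
Decimal check:
  00110111111 = 256 + 128 + 32 + 16 + 8 + 4 + 2 + 1 = 447
  01101100011 = 512 + 256 + 64 + 32 + 2 + 1 = 867
  447 + 867 = 1314, and 010100100010 = 1024 + 256 + 32 + 2 = 1314 ✓



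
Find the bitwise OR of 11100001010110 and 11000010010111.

OR: 1 when either bit is 1
  11100001010110
| 11000010010111
----------------
  11100011010111
Decimal: 14422 | 12439 = 14551



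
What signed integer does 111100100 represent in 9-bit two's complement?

Binary: 111100100
Sign bit: 1 (negative)
Invert: 000011011
Add 1:  000011100
Magnitude: 000011100 = 16 + 8 + 4 = 28
Value: -28



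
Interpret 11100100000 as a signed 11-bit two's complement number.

Binary: 11100100000
Sign bit: 1 (negative)
Invert: 00011011111
Add 1:  00011100000
Magnitude: 00011100000 = 128 + 64 + 32 = 224
Value: -224



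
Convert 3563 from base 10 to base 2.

Using repeated division by 2:
3563 ÷ 2 = 1781 remainder 1
1781 ÷ 2 = 890 remainder 1
890 ÷ 2 = 445 remainder 0
445 ÷ 2 = 222 remainder 1
222 ÷ 2 = 111 remainder 0
111 ÷ 2 = 55 remainder 1
55 ÷ 2 = 27 remainder 1
27 ÷ 2 = 13 remainder 1
13 ÷ 2 = 6 remainder 1
6 ÷ 2 = 3 remainder 0
3 ÷ 2 = 1 remainder 1
1 ÷ 2 = 0 remainder 1
Reading remainders bottom to top: 110111101011



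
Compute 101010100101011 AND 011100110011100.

AND: 1 only when both bits are 1
  101010100101011
& 011100110011100
-----------------
  001000100001000
Decimal: 21803 & 14748 = 4360



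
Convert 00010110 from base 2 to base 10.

Sum of powers of 2 for each 1-bit:
2^1 + 2^2 + 2^4
= 2 + 4 + 16
= 22



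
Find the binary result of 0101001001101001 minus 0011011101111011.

Method 1 - Direct subtraction (column by column from the right: bit − bit − borrow-in; if negative, add 2 and borrow 1 from the next column):
borrow: 0111111111111100
        0101001001101001
-       0011011101111011
------------------------
        0001101011101110

Method 2 - Add two's complement:
Two's complement of 0011011101111011: invert → 1100100010000100, add 1 → 1100100010000101
  0101001001101001
+ 1100100010000101
------------------
 10001101011101110  (end carry out of the top bit = 1)
Discarding the end carry: 0001101011101110
Decimal check:
  0101001001101001 = 16384 + 4096 + 512 + 64 + 32 + 8 + 1 = 21097
  0011011101111011 = 8192 + 4096 + 1024 + 512 + 256 + 64 + 32 + 16 + 8 + 2 + 1 = 14203
  21097 - 14203 = 6894, and 0001101011101110 = 4096 + 2048 + 512 + 128 + 64 + 32 + 8 + 4 + 2 = 6894 ✓

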